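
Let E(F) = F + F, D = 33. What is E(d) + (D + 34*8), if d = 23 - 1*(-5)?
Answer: 361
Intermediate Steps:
d = 28 (d = 23 + 5 = 28)
E(F) = 2*F
E(d) + (D + 34*8) = 2*28 + (33 + 34*8) = 56 + (33 + 272) = 56 + 305 = 361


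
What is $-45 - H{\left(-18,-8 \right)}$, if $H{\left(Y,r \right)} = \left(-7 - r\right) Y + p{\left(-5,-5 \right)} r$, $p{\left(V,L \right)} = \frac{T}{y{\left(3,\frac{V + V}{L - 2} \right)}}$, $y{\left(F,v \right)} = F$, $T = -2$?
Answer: $- \frac{97}{3} \approx -32.333$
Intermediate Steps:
$p{\left(V,L \right)} = - \frac{2}{3}$
$H{\left(Y,r \right)} = - \frac{2 r}{3} + Y \left(-7 - r\right)$ ($H{\left(Y,r \right)} = \left(-7 - r\right) Y - \frac{2 r}{3} = Y \left(-7 - r\right) - \frac{2 r}{3} = - \frac{2 r}{3} + Y \left(-7 - r\right)$)
$-45 - H{\left(-18,-8 \right)} = -45 - \left(\left(-7\right) \left(-18\right) - - \frac{16}{3} - \left(-18\right) \left(-8\right)\right) = -45 - \left(126 + \frac{16}{3} - 144\right) = -45 - - \frac{38}{3} = -45 + \frac{38}{3} = - \frac{97}{3}$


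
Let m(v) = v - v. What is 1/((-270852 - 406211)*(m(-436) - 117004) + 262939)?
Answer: 1/79219342191 ≈ 1.2623e-11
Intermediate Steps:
m(v) = 0
1/((-270852 - 406211)*(m(-436) - 117004) + 262939) = 1/((-270852 - 406211)*(0 - 117004) + 262939) = 1/(-677063*(-117004) + 262939) = 1/(79219079252 + 262939) = 1/79219342191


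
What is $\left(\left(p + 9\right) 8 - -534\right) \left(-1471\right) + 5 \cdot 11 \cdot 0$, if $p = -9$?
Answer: $-785514$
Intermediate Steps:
$\left(\left(p + 9\right) 8 - -534\right) \left(-1471\right) + 5 \cdot 11 \cdot 0 = \left(\left(-9 + 9\right) 8 - -534\right) \left(-1471\right) + 5 \cdot 11 \cdot 0 = \left(0 \cdot 8 + 534\right) \left(-1471\right) + 55 \cdot 0 = \left(0 + 534\right) \left(-1471\right) + 0 = 534 \left(-1471\right) + 0 = -785514 + 0 = -785514$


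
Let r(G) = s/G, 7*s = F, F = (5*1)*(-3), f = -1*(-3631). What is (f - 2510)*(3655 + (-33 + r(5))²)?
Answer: 262146971/49 ≈ 5.3499e+6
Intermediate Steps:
f = 3631
F = -15 (F = 5*(-3) = -15)
s = -15/7 (s = (⅐)*(-15) = -15/7 ≈ -2.1429)
r(G) = -15/(7*G)
(f - 2510)*(3655 + (-33 + r(5))²) = (3631 - 2510)*(3655 + (-33 - 15/7/5)²) = 1121*(3655 + (-33 - 15/7*⅕)²) = 1121*(3655 + (-33 - 3/7)²) = 1121*(3655 + (-234/7)²) = 1121*(3655 + 54756/49) = 1121*(233851/49) = 262146971/49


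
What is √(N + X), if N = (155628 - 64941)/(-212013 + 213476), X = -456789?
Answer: 86*I*√366135/77 ≈ 675.82*I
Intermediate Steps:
N = 4773/77 (N = 90687/1463 = 90687*(1/1463) = 4773/77 ≈ 61.987)
√(N + X) = √(4773/77 - 456789) = √(-35167980/77) = 86*I*√366135/77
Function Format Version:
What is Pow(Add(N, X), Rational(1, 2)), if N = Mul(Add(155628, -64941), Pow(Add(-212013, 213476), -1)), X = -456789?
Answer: Mul(Rational(86, 77), I, Pow(366135, Rational(1, 2))) ≈ Mul(675.82, I)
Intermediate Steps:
N = Rational(4773, 77) (N = Mul(90687, Pow(1463, -1)) = Mul(90687, Rational(1, 1463)) = Rational(4773, 77) ≈ 61.987)
Pow(Add(N, X), Rational(1, 2)) = Pow(Add(Rational(4773, 77), -456789), Rational(1, 2)) = Pow(Rational(-35167980, 77), Rational(1, 2)) = Mul(Rational(86, 77), I, Pow(366135, Rational(1, 2)))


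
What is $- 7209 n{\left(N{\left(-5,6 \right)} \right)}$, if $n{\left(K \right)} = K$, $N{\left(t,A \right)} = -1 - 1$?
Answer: $14418$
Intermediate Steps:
$N{\left(t,A \right)} = -2$ ($N{\left(t,A \right)} = -1 - 1 = -2$)
$- 7209 n{\left(N{\left(-5,6 \right)} \right)} = \left(-7209\right) \left(-2\right) = 14418$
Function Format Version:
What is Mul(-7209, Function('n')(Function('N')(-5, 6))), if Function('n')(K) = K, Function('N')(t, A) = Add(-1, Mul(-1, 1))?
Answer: 14418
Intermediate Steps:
Function('N')(t, A) = -2 (Function('N')(t, A) = Add(-1, -1) = -2)
Mul(-7209, Function('n')(Function('N')(-5, 6))) = Mul(-7209, -2) = 14418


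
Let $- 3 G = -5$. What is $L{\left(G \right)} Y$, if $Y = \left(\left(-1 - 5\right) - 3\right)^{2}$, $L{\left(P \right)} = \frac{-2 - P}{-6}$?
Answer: $\frac{99}{2} \approx 49.5$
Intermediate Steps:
$G = \frac{5}{3}$ ($G = \left(- \frac{1}{3}\right) \left(-5\right) = \frac{5}{3} \approx 1.6667$)
$L{\left(P \right)} = \frac{1}{3} + \frac{P}{6}$ ($L{\left(P \right)} = \left(-2 - P\right) \left(- \frac{1}{6}\right) = \frac{1}{3} + \frac{P}{6}$)
$Y = 81$ ($Y = \left(\left(-1 - 5\right) - 3\right)^{2} = \left(-6 - 3\right)^{2} = \left(-9\right)^{2} = 81$)
$L{\left(G \right)} Y = \left(\frac{1}{3} + \frac{1}{6} \cdot \frac{5}{3}\right) 81 = \left(\frac{1}{3} + \frac{5}{18}\right) 81 = \frac{11}{18} \cdot 81 = \frac{99}{2}$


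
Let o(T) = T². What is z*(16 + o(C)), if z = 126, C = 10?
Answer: 14616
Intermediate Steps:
z*(16 + o(C)) = 126*(16 + 10²) = 126*(16 + 100) = 126*116 = 14616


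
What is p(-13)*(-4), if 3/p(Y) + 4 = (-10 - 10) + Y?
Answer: 12/37 ≈ 0.32432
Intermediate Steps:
p(Y) = 3/(-24 + Y) (p(Y) = 3/(-4 + ((-10 - 10) + Y)) = 3/(-4 + (-20 + Y)) = 3/(-24 + Y))
p(-13)*(-4) = (3/(-24 - 13))*(-4) = (3/(-37))*(-4) = (3*(-1/37))*(-4) = -3/37*(-4) = 12/37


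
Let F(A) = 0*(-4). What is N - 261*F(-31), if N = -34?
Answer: -34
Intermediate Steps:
F(A) = 0
N - 261*F(-31) = -34 - 261*0 = -34 + 0 = -34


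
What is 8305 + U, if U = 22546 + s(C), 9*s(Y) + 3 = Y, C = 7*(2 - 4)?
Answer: 277642/9 ≈ 30849.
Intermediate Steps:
C = -14 (C = 7*(-2) = -14)
s(Y) = -⅓ + Y/9
U = 202897/9 (U = 22546 + (-⅓ + (⅑)*(-14)) = 22546 + (-⅓ - 14/9) = 22546 - 17/9 = 202897/9 ≈ 22544.)
8305 + U = 8305 + 202897/9 = 277642/9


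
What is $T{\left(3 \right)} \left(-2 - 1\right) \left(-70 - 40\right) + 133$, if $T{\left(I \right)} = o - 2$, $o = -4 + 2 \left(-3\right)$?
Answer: $-3827$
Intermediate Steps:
$o = -10$ ($o = -4 - 6 = -10$)
$T{\left(I \right)} = -12$ ($T{\left(I \right)} = -10 - 2 = -12$)
$T{\left(3 \right)} \left(-2 - 1\right) \left(-70 - 40\right) + 133 = - 12 \left(-2 - 1\right) \left(-70 - 40\right) + 133 = \left(-12\right) \left(-3\right) \left(-110\right) + 133 = 36 \left(-110\right) + 133 = -3960 + 133 = -3827$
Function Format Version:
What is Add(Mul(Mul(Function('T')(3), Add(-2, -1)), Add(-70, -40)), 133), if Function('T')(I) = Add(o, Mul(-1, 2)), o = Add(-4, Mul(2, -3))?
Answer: -3827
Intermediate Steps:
o = -10 (o = Add(-4, -6) = -10)
Function('T')(I) = -12 (Function('T')(I) = Add(-10, Mul(-1, 2)) = Add(-10, -2) = -12)
Add(Mul(Mul(Function('T')(3), Add(-2, -1)), Add(-70, -40)), 133) = Add(Mul(Mul(-12, Add(-2, -1)), Add(-70, -40)), 133) = Add(Mul(Mul(-12, -3), -110), 133) = Add(Mul(36, -110), 133) = Add(-3960, 133) = -3827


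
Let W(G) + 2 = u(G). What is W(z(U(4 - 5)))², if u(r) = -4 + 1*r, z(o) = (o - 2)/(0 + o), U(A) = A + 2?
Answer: 49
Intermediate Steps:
U(A) = 2 + A
z(o) = (-2 + o)/o
u(r) = -4 + r
W(G) = -6 + G (W(G) = -2 + (-4 + G) = -6 + G)
W(z(U(4 - 5)))² = (-6 + (-2 + (2 + (4 - 5)))/(2 + (4 - 5)))² = (-6 + (-2 + (2 - 1))/(2 - 1))² = (-6 + (-2 + 1)/1)² = (-6 + 1*(-1))² = (-6 - 1)² = (-7)² = 49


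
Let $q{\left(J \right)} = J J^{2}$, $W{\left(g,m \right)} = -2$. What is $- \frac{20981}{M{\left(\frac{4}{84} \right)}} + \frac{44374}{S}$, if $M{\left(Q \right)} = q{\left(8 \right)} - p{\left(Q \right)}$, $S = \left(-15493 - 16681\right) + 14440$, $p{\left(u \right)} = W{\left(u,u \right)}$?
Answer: $- \frac{197442645}{4557638} \approx -43.321$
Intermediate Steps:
$p{\left(u \right)} = -2$
$q{\left(J \right)} = J^{3}$
$S = -17734$ ($S = -32174 + 14440 = -17734$)
$M{\left(Q \right)} = 514$ ($M{\left(Q \right)} = 8^{3} - -2 = 512 + 2 = 514$)
$- \frac{20981}{M{\left(\frac{4}{84} \right)}} + \frac{44374}{S} = - \frac{20981}{514} + \frac{44374}{-17734} = \left(-20981\right) \frac{1}{514} + 44374 \left(- \frac{1}{17734}\right) = - \frac{20981}{514} - \frac{22187}{8867} = - \frac{197442645}{4557638}$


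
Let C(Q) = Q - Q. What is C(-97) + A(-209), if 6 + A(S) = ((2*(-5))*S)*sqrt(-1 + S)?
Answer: -6 + 2090*I*sqrt(210) ≈ -6.0 + 30287.0*I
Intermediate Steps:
C(Q) = 0
A(S) = -6 - 10*S*sqrt(-1 + S) (A(S) = -6 + ((2*(-5))*S)*sqrt(-1 + S) = -6 + (-10*S)*sqrt(-1 + S) = -6 - 10*S*sqrt(-1 + S))
C(-97) + A(-209) = 0 + (-6 - 10*(-209)*sqrt(-1 - 209)) = 0 + (-6 - 10*(-209)*sqrt(-210)) = 0 + (-6 - 10*(-209)*I*sqrt(210)) = 0 + (-6 + 2090*I*sqrt(210)) = -6 + 2090*I*sqrt(210)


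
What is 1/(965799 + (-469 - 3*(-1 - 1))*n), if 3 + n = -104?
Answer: 1/1015340 ≈ 9.8489e-7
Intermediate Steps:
n = -107 (n = -3 - 104 = -107)
1/(965799 + (-469 - 3*(-1 - 1))*n) = 1/(965799 + (-469 - 3*(-1 - 1))*(-107)) = 1/(965799 + (-469 - 3*(-2))*(-107)) = 1/(965799 + (-469 + 6)*(-107)) = 1/(965799 - 463*(-107)) = 1/(965799 + 49541) = 1/1015340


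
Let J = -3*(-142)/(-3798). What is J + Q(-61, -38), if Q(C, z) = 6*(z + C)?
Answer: -376073/633 ≈ -594.11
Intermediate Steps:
Q(C, z) = 6*C + 6*z (Q(C, z) = 6*(C + z) = 6*C + 6*z)
J = -71/633 (J = 426*(-1/3798) = -71/633 ≈ -0.11216)
J + Q(-61, -38) = -71/633 + (6*(-61) + 6*(-38)) = -71/633 + (-366 - 228) = -71/633 - 594 = -376073/633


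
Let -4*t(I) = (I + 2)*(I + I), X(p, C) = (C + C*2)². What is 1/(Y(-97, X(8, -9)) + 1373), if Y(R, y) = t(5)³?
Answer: -8/31891 ≈ -0.00025085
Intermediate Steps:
X(p, C) = 9*C² (X(p, C) = (C + 2*C)² = (3*C)² = 9*C²)
t(I) = -I*(2 + I)/2 (t(I) = -(I + 2)*(I + I)/4 = -(2 + I)*2*I/4 = -I*(2 + I)/2)
Y(R, y) = -42875/8 (Y(R, y) = (-½*5*(2 + 5))³ = (-½*5*7)³ = (-35/2)³ = -42875/8)
1/(Y(-97, X(8, -9)) + 1373) = 1/(-42875/8 + 1373) = 1/(-31891/8) = -8/31891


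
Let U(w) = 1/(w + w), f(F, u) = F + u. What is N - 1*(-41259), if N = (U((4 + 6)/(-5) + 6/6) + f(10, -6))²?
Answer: 165085/4 ≈ 41271.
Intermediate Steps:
U(w) = 1/(2*w)
N = 49/4 (N = (1/(2*((4 + 6)/(-5) + 6/6)) + (10 - 6))² = (1/(2*(10*(-⅕) + 6*(⅙))) + 4)² = (1/(2*(-2 + 1)) + 4)² = ((½)/(-1) + 4)² = ((½)*(-1) + 4)² = (-½ + 4)² = (7/2)² = 49/4 ≈ 12.250)
N - 1*(-41259) = 49/4 - 1*(-41259) = 49/4 + 41259 = 165085/4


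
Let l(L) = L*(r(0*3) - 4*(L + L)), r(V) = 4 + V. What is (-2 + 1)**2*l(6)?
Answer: -264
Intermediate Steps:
l(L) = L*(4 - 8*L) (l(L) = L*((4 + 0*3) - 4*(L + L)) = L*((4 + 0) - 8*L) = L*(4 - 8*L))
(-2 + 1)**2*l(6) = (-2 + 1)**2*(4*6*(1 - 2*6)) = (-1)**2*(4*6*(1 - 12)) = 1*(4*6*(-11)) = 1*(-264) = -264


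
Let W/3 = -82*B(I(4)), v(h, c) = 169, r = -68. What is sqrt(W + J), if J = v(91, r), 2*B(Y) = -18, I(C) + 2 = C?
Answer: sqrt(2383) ≈ 48.816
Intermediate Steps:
I(C) = -2 + C
B(Y) = -9 (B(Y) = (1/2)*(-18) = -9)
J = 169
W = 2214 (W = 3*(-82*(-9)) = 3*738 = 2214)
sqrt(W + J) = sqrt(2214 + 169) = sqrt(2383)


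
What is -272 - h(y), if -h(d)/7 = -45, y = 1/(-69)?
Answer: -587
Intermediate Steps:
y = -1/69 ≈ -0.014493
h(d) = 315 (h(d) = -7*(-45) = 315)
-272 - h(y) = -272 - 1*315 = -272 - 315 = -587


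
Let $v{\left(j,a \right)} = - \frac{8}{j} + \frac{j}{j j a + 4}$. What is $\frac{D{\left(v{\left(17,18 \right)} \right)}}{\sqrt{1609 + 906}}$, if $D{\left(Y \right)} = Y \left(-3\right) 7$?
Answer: $\frac{868539 \sqrt{2515}}{222582530} \approx 0.19569$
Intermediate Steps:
$v{\left(j,a \right)} = - \frac{8}{j} + \frac{j}{4 + a j^{2}}$ ($v{\left(j,a \right)} = - \frac{8}{j} + \frac{j}{j^{2} a + 4} = - \frac{8}{j} + \frac{j}{a j^{2} + 4} = - \frac{8}{j} + \frac{j}{4 + a j^{2}}$)
$D{\left(Y \right)} = - 21 Y$ ($D{\left(Y \right)} = - 3 Y 7 = - 21 Y$)
$\frac{D{\left(v{\left(17,18 \right)} \right)}}{\sqrt{1609 + 906}} = \frac{\left(-21\right) \frac{-32 + 17^{2} - 144 \cdot 17^{2}}{17 \left(4 + 18 \cdot 17^{2}\right)}}{\sqrt{1609 + 906}} = \frac{\left(-21\right) \frac{-32 + 289 - 144 \cdot 289}{17 \left(4 + 18 \cdot 289\right)}}{\sqrt{2515}} = - 21 \frac{-32 + 289 - 41616}{17 \left(4 + 5202\right)} \frac{\sqrt{2515}}{2515} = - 21 \cdot \frac{1}{17} \cdot \frac{1}{5206} \left(-41359\right) \frac{\sqrt{2515}}{2515} = \left(-21\right) \left(- \frac{41359}{88502}\right) \frac{\sqrt{2515}}{2515} = \frac{868539 \frac{\sqrt{2515}}{2515}}{88502} = \frac{868539 \sqrt{2515}}{222582530}$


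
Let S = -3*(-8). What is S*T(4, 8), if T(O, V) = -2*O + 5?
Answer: -72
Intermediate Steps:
S = 24
T(O, V) = 5 - 2*O
S*T(4, 8) = 24*(5 - 2*4) = 24*(5 - 8) = 24*(-3) = -72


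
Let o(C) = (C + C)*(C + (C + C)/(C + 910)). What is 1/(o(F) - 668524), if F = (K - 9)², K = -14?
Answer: -1439/155504274 ≈ -9.2538e-6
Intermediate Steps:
F = 529 (F = (-14 - 9)² = (-23)² = 529)
o(C) = 2*C*(C + 2*C/(910 + C)) (o(C) = (2*C)*(C + (2*C)/(910 + C)) = (2*C)*(C + 2*C/(910 + C)) = 2*C*(C + 2*C/(910 + C)))
1/(o(F) - 668524) = 1/(2*529²*(912 + 529)/(910 + 529) - 668524) = 1/(2*279841*1441/1439 - 668524) = 1/(2*279841*(1/1439)*1441 - 668524) = 1/(806501762/1439 - 668524) = 1/(-155504274/1439) = -1439/155504274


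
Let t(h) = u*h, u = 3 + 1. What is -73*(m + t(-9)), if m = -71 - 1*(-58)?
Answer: 3577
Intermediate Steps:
u = 4
m = -13 (m = -71 + 58 = -13)
t(h) = 4*h
-73*(m + t(-9)) = -73*(-13 + 4*(-9)) = -73*(-13 - 36) = -73*(-49) = 3577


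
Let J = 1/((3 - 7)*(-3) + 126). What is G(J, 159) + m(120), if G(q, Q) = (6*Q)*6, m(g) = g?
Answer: 5844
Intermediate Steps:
J = 1/138 (J = 1/(-4*(-3) + 126) = 1/(12 + 126) = 1/138 ≈ 0.0072464)
G(q, Q) = 36*Q
G(J, 159) + m(120) = 36*159 + 120 = 5724 + 120 = 5844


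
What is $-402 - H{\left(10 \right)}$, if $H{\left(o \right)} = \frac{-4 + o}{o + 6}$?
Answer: $- \frac{3219}{8} \approx -402.38$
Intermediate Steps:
$H{\left(o \right)} = \frac{-4 + o}{6 + o}$
$-402 - H{\left(10 \right)} = -402 - \frac{-4 + 10}{6 + 10} = -402 - \frac{1}{16} \cdot 6 = -402 - \frac{3}{8} = - \frac{3219}{8}$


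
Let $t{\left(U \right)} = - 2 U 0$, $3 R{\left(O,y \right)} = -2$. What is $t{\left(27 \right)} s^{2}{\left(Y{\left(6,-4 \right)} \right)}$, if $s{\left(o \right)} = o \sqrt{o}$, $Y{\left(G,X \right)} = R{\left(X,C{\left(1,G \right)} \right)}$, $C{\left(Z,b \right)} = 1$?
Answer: $0$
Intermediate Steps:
$R{\left(O,y \right)} = - \frac{2}{3}$ ($R{\left(O,y \right)} = \frac{1}{3} \left(-2\right) = - \frac{2}{3}$)
$Y{\left(G,X \right)} = - \frac{2}{3}$
$s{\left(o \right)} = o^{\frac{3}{2}}$
$t{\left(U \right)} = 0$
$t{\left(27 \right)} s^{2}{\left(Y{\left(6,-4 \right)} \right)} = 0 \left(\left(- \frac{2}{3}\right)^{\frac{3}{2}}\right)^{2} = 0 \left(- \frac{2 i \sqrt{6}}{9}\right)^{2} = 0 \left(- \frac{8}{27}\right) = 0$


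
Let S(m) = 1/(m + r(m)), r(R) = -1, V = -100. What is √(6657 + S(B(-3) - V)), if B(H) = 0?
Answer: 2*√1812371/33 ≈ 81.590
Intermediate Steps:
S(m) = 1/(-1 + m) (S(m) = 1/(m - 1) = 1/(-1 + m))
√(6657 + S(B(-3) - V)) = √(6657 + 1/(-1 + (0 - 1*(-100)))) = √(6657 + 1/(-1 + (0 + 100))) = √(6657 + 1/(-1 + 100)) = √(6657 + 1/99) = √(659044/99) = 2*√1812371/33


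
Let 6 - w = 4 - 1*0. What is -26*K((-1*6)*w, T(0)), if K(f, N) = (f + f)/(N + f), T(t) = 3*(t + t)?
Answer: -52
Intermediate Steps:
w = 2 (w = 6 - (4 - 1*0) = 6 - (4 + 0) = 6 - 1*4 = 6 - 4 = 2)
T(t) = 6*t (T(t) = 3*(2*t) = 6*t)
K(f, N) = 2*f/(N + f) (K(f, N) = (2*f)/(N + f) = 2*f/(N + f))
-26*K((-1*6)*w, T(0)) = -52*-1*6*2/(6*0 - 1*6*2) = -52*(-6*2)/(0 - 6*2) = -52*(-12)/(0 - 12) = -52*(-12)/(-12) = -52*(-12)*(-1)/12 = -26*2 = -52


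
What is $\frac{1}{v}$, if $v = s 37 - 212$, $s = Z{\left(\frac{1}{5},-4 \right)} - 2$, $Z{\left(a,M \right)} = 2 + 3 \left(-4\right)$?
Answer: $- \frac{1}{656} \approx -0.0015244$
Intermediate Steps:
$Z{\left(a,M \right)} = -10$ ($Z{\left(a,M \right)} = 2 - 12 = -10$)
$s = -12$ ($s = -10 - 2 = -12$)
$v = -656$ ($v = \left(-12\right) 37 - 212 = -444 - 212 = -656$)
$\frac{1}{v} = \frac{1}{-656} = - \frac{1}{656}$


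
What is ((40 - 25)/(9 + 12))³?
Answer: 125/343 ≈ 0.36443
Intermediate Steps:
((40 - 25)/(9 + 12))³ = (15/21)³ = (15*(1/21))³ = (5/7)³ = 125/343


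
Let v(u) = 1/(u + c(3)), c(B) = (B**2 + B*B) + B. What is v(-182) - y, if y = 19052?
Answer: -3067373/161 ≈ -19052.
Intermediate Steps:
c(B) = B + 2*B**2 (c(B) = (B**2 + B**2) + B = 2*B**2 + B = B + 2*B**2)
v(u) = 1/(21 + u) (v(u) = 1/(u + 3*(1 + 2*3)) = 1/(u + 3*(1 + 6)) = 1/(u + 3*7) = 1/(u + 21) = 1/(21 + u))
v(-182) - y = 1/(21 - 182) - 1*19052 = 1/(-161) - 19052 = -1/161 - 19052 = -3067373/161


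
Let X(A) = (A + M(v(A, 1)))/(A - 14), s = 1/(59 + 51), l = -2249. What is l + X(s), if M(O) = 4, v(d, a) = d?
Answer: -384628/171 ≈ -2249.3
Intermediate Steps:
s = 1/110 ≈ 0.0090909
X(A) = (4 + A)/(-14 + A) (X(A) = (A + 4)/(A - 14) = (4 + A)/(-14 + A))
l + X(s) = -2249 + (4 + 1/110)/(-14 + 1/110) = -2249 + (441/110)/(-1539/110) = -2249 - 110/1539*441/110 = -2249 - 49/171 = -384628/171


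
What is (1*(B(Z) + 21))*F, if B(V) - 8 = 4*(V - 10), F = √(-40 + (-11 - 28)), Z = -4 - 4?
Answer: -43*I*√79 ≈ -382.19*I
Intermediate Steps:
Z = -8
F = I*√79 (F = √(-40 - 39) = √(-79) = I*√79 ≈ 8.8882*I)
B(V) = -32 + 4*V (B(V) = 8 + 4*(V - 10) = 8 + 4*(-10 + V) = 8 + (-40 + 4*V) = -32 + 4*V)
(1*(B(Z) + 21))*F = (1*((-32 + 4*(-8)) + 21))*(I*√79) = (1*((-32 - 32) + 21))*(I*√79) = (1*(-64 + 21))*(I*√79) = (1*(-43))*(I*√79) = -43*I*√79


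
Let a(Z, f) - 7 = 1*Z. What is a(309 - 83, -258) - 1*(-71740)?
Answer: 71973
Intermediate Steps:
a(Z, f) = 7 + Z (a(Z, f) = 7 + 1*Z = 7 + Z)
a(309 - 83, -258) - 1*(-71740) = (7 + (309 - 83)) - 1*(-71740) = (7 + 226) + 71740 = 233 + 71740 = 71973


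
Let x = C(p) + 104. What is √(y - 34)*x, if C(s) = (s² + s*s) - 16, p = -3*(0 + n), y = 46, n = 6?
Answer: 1472*√3 ≈ 2549.6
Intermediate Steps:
p = -18 (p = -3*(0 + 6) = -3*6 = -18)
C(s) = -16 + 2*s² (C(s) = (s² + s²) - 16 = 2*s² - 16 = -16 + 2*s²)
x = 736 (x = (-16 + 2*(-18)²) + 104 = (-16 + 2*324) + 104 = (-16 + 648) + 104 = 632 + 104 = 736)
√(y - 34)*x = √(46 - 34)*736 = √12*736 = (2*√3)*736 = 1472*√3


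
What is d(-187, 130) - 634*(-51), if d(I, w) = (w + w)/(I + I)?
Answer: 6046328/187 ≈ 32333.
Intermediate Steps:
d(I, w) = w/I (d(I, w) = (2*w)/((2*I)) = (2*w)*(1/(2*I)) = w/I)
d(-187, 130) - 634*(-51) = 130/(-187) - 634*(-51) = 130*(-1/187) + 32334 = -130/187 + 32334 = 6046328/187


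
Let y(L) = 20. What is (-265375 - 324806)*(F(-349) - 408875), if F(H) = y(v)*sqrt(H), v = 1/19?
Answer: 241310256375 - 11803620*I*sqrt(349) ≈ 2.4131e+11 - 2.2051e+8*I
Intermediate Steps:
v = 1/19 ≈ 0.052632
F(H) = 20*sqrt(H)
(-265375 - 324806)*(F(-349) - 408875) = (-265375 - 324806)*(20*sqrt(-349) - 408875) = -590181*(20*(I*sqrt(349)) - 408875) = -590181*(20*I*sqrt(349) - 408875) = -590181*(-408875 + 20*I*sqrt(349)) = 241310256375 - 11803620*I*sqrt(349)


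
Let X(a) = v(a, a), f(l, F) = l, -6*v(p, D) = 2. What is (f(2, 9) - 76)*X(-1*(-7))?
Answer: 74/3 ≈ 24.667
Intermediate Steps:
v(p, D) = -1/3 (v(p, D) = -1/6*2 = -1/3)
X(a) = -1/3
(f(2, 9) - 76)*X(-1*(-7)) = (2 - 76)*(-1/3) = -74*(-1/3) = 74/3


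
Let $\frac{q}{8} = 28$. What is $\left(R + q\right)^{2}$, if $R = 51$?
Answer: $75625$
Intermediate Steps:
$q = 224$ ($q = 8 \cdot 28 = 224$)
$\left(R + q\right)^{2} = \left(51 + 224\right)^{2} = 275^{2} = 75625$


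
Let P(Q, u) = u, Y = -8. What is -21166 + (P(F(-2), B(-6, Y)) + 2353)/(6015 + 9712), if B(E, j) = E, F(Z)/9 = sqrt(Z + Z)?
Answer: -332875335/15727 ≈ -21166.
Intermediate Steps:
F(Z) = 9*sqrt(2)*sqrt(Z) (F(Z) = 9*sqrt(Z + Z) = 9*sqrt(2*Z) = 9*(sqrt(2)*sqrt(Z)) = 9*sqrt(2)*sqrt(Z))
-21166 + (P(F(-2), B(-6, Y)) + 2353)/(6015 + 9712) = -21166 + (-6 + 2353)/(6015 + 9712) = -21166 + 2347/15727 = -332875335/15727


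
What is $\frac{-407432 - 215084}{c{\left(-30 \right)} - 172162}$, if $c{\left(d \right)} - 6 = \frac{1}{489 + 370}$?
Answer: $\frac{534741244}{147882003} \approx 3.616$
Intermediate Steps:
$c{\left(d \right)} = \frac{5155}{859}$ ($c{\left(d \right)} = 6 + \frac{1}{489 + 370} = 6 + \frac{1}{859} = \frac{5155}{859}$)
$\frac{-407432 - 215084}{c{\left(-30 \right)} - 172162} = \frac{-407432 - 215084}{\frac{5155}{859} - 172162} = - \frac{622516}{- \frac{147882003}{859}} = \left(-622516\right) \left(- \frac{859}{147882003}\right) = \frac{534741244}{147882003}$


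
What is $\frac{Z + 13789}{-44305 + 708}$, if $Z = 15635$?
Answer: $- \frac{29424}{43597} \approx -0.67491$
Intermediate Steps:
$\frac{Z + 13789}{-44305 + 708} = \frac{15635 + 13789}{-44305 + 708} = \frac{29424}{-43597} = 29424 \left(- \frac{1}{43597}\right) = - \frac{29424}{43597}$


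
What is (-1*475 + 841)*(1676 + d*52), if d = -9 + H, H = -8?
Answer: 289872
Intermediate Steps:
d = -17 (d = -9 - 8 = -17)
(-1*475 + 841)*(1676 + d*52) = (-1*475 + 841)*(1676 - 17*52) = (-475 + 841)*(1676 - 884) = 366*792 = 289872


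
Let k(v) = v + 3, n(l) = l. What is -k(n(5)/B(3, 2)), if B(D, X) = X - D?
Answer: 2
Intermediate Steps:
k(v) = 3 + v
-k(n(5)/B(3, 2)) = -(3 + 5/(2 - 1*3)) = -(3 + 5/(2 - 3)) = -(3 + 5/(-1)) = -(3 + 5*(-1)) = -(3 - 5) = -1*(-2) = 2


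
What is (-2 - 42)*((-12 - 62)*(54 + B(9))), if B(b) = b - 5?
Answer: 188848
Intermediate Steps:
B(b) = -5 + b
(-2 - 42)*((-12 - 62)*(54 + B(9))) = (-2 - 42)*((-12 - 62)*(54 + (-5 + 9))) = -(-3256)*(54 + 4) = -(-3256)*58 = -44*(-4292) = 188848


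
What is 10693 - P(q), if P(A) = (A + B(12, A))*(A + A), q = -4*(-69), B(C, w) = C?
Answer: -148283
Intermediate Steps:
q = 276
P(A) = 2*A*(12 + A) (P(A) = (A + 12)*(A + A) = (12 + A)*(2*A) = 2*A*(12 + A))
10693 - P(q) = 10693 - 2*276*(12 + 276) = 10693 - 2*276*288 = 10693 - 1*158976 = 10693 - 158976 = -148283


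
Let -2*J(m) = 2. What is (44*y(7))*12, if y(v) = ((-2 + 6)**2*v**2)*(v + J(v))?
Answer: 2483712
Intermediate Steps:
J(m) = -1 (J(m) = -1/2*2 = -1)
y(v) = 16*v**2*(-1 + v) (y(v) = ((-2 + 6)**2*v**2)*(v - 1) = (4**2*v**2)*(-1 + v) = (16*v**2)*(-1 + v) = 16*v**2*(-1 + v))
(44*y(7))*12 = (44*(16*7**2*(-1 + 7)))*12 = (44*(16*49*6))*12 = (44*4704)*12 = 206976*12 = 2483712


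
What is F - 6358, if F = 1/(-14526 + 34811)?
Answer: -128972029/20285 ≈ -6358.0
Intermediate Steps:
F = 1/20285 ≈ 4.9298e-5
F - 6358 = 1/20285 - 6358 = -128972029/20285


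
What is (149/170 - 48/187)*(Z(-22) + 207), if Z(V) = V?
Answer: 42883/374 ≈ 114.66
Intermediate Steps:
(149/170 - 48/187)*(Z(-22) + 207) = (149/170 - 48/187)*(-22 + 207) = (149*(1/170) - 48*1/187)*185 = (149/170 - 48/187)*185 = (1159/1870)*185 = 42883/374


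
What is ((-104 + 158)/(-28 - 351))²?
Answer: 2916/143641 ≈ 0.020301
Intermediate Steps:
((-104 + 158)/(-28 - 351))² = (54/(-379))² = (54*(-1/379))² = (-54/379)² = 2916/143641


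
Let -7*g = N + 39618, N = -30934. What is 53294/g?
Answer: -186529/4342 ≈ -42.959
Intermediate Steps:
g = -8684/7 (g = -(-30934 + 39618)/7 = -1/7*8684 = -8684/7 ≈ -1240.6)
53294/g = 53294/(-8684/7) = 53294*(-7/8684) = -186529/4342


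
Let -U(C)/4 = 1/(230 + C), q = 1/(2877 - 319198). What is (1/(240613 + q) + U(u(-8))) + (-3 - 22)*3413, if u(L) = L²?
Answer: -318214202496004219/3729436293828 ≈ -85325.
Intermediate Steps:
q = -1/316321 (q = 1/(-316321) = -1/316321 ≈ -3.1613e-6)
U(C) = -4/(230 + C)
(1/(240613 + q) + U(u(-8))) + (-3 - 22)*3413 = (1/(240613 - 1/316321) - 4/(230 + (-8)²)) + (-3 - 22)*3413 = (1/(76110944772/316321) - 4/(230 + 64)) - 25*3413 = (316321/76110944772 - 4/294) - 85325 = (316321/76110944772 - 4*1/294) - 85325 = (316321/76110944772 - 2/147) - 85325 = -50725130119/3729436293828 - 85325 = -318214202496004219/3729436293828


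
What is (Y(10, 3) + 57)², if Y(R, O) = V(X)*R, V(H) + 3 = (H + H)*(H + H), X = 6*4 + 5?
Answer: 1133466889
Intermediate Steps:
X = 29 (X = 24 + 5 = 29)
V(H) = -3 + 4*H² (V(H) = -3 + (H + H)*(H + H) = -3 + (2*H)*(2*H) = -3 + 4*H²)
Y(R, O) = 3361*R (Y(R, O) = (-3 + 4*29²)*R = (-3 + 4*841)*R = (-3 + 3364)*R = 3361*R)
(Y(10, 3) + 57)² = (3361*10 + 57)² = (33610 + 57)² = 33667² = 1133466889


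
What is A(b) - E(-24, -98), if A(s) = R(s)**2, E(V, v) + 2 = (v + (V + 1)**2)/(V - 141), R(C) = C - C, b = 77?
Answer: 761/165 ≈ 4.6121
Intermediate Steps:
R(C) = 0
E(V, v) = -2 + (v + (1 + V)**2)/(-141 + V) (E(V, v) = -2 + (v + (V + 1)**2)/(V - 141) = -2 + (v + (1 + V)**2)/(-141 + V))
A(s) = 0 (A(s) = 0**2 = 0)
A(b) - E(-24, -98) = 0 - (283 - 98 + (-24)**2)/(-141 - 24) = 0 - (283 - 98 + 576)/(-165) = 0 - (-1)*761/165 = 0 - 1*(-761/165) = 0 + 761/165 = 761/165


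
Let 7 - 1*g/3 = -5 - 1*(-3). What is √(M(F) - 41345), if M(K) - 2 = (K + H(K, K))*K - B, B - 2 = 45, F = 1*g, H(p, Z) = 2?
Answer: I*√40607 ≈ 201.51*I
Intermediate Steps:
g = 27 (g = 21 - 3*(-5 - 1*(-3)) = 21 - 3*(-5 + 3) = 21 - 3*(-2) = 21 + 6 = 27)
F = 27 (F = 1*27 = 27)
B = 47 (B = 2 + 45 = 47)
M(K) = -45 + K*(2 + K) (M(K) = 2 + ((K + 2)*K - 1*47) = 2 + ((2 + K)*K - 47) = 2 + (K*(2 + K) - 47) = 2 + (-47 + K*(2 + K)) = -45 + K*(2 + K))
√(M(F) - 41345) = √((-45 + 27² + 2*27) - 41345) = √((-45 + 729 + 54) - 41345) = √(738 - 41345) = √(-40607) = I*√40607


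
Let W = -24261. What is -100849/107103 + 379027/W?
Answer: -4782402930/288713987 ≈ -16.565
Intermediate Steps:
-100849/107103 + 379027/W = -100849/107103 + 379027/(-24261) = -100849*1/107103 + 379027*(-1/24261) = -100849/107103 - 379027/24261 = -4782402930/288713987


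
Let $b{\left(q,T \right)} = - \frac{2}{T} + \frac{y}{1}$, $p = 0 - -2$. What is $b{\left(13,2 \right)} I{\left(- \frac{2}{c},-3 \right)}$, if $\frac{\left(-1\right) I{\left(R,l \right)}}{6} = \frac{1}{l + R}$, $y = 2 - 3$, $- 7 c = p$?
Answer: $3$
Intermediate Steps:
$p = 2$ ($p = 0 + 2 = 2$)
$c = - \frac{2}{7}$ ($c = \left(- \frac{1}{7}\right) 2 = - \frac{2}{7} \approx -0.28571$)
$y = -1$
$b{\left(q,T \right)} = -1 - \frac{2}{T}$ ($b{\left(q,T \right)} = - \frac{2}{T} - 1^{-1} = - \frac{2}{T} - 1 = -1 - \frac{2}{T}$)
$I{\left(R,l \right)} = - \frac{6}{R + l}$ ($I{\left(R,l \right)} = - \frac{6}{l + R} = - \frac{6}{R + l}$)
$b{\left(13,2 \right)} I{\left(- \frac{2}{c},-3 \right)} = \frac{-2 - 2}{2} \left(- \frac{6}{- \frac{2}{- \frac{2}{7}} - 3}\right) = \frac{-2 - 2}{2} \left(- \frac{6}{\left(-2\right) \left(- \frac{7}{2}\right) - 3}\right) = \frac{1}{2} \left(-4\right) \left(- \frac{6}{7 - 3}\right) = - 2 \left(- \frac{6}{4}\right) = - 2 \left(\left(-6\right) \frac{1}{4}\right) = \left(-2\right) \left(- \frac{3}{2}\right) = 3$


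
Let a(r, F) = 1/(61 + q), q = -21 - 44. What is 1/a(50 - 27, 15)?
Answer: -4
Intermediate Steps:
q = -65
a(r, F) = -1/4 (a(r, F) = 1/(61 - 65) = 1/(-4) = -1/4)
1/a(50 - 27, 15) = 1/(-1/4) = -4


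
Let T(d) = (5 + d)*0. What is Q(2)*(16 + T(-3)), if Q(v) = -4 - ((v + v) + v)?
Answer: -160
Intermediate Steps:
Q(v) = -4 - 3*v (Q(v) = -4 - (2*v + v) = -4 - 3*v)
T(d) = 0
Q(2)*(16 + T(-3)) = (-4 - 3*2)*(16 + 0) = (-4 - 6)*16 = -10*16 = -160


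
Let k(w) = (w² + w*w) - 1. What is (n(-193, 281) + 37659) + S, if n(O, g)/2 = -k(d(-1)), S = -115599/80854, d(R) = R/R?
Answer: 3044603479/80854 ≈ 37656.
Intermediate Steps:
d(R) = 1
k(w) = -1 + 2*w² (k(w) = (w² + w²) - 1 = 2*w² - 1 = -1 + 2*w²)
S = -115599/80854 (S = -115599*1/80854 = -115599/80854 ≈ -1.4297)
n(O, g) = -2 (n(O, g) = 2*(-(-1 + 2*1²)) = 2*(-(-1 + 2*1)) = 2*(-(-1 + 2)) = 2*(-1*1) = 2*(-1) = -2)
(n(-193, 281) + 37659) + S = (-2 + 37659) - 115599/80854 = 37657 - 115599/80854 = 3044603479/80854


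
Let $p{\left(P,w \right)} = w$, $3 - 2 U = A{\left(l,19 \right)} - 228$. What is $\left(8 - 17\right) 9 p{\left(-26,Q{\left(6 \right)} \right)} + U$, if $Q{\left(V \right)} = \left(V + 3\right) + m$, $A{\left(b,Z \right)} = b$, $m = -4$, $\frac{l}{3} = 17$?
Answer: $-315$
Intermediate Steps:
$l = 51$ ($l = 3 \cdot 17 = 51$)
$U = 90$ ($U = \frac{3}{2} - \frac{51 - 228}{2} = \frac{3}{2} - - \frac{177}{2} = \frac{3}{2} + \frac{177}{2} = 90$)
$Q{\left(V \right)} = -1 + V$ ($Q{\left(V \right)} = \left(V + 3\right) - 4 = \left(3 + V\right) - 4 = -1 + V$)
$\left(8 - 17\right) 9 p{\left(-26,Q{\left(6 \right)} \right)} + U = \left(8 - 17\right) 9 \left(-1 + 6\right) + 90 = \left(-9\right) 9 \cdot 5 + 90 = \left(-81\right) 5 + 90 = -405 + 90 = -315$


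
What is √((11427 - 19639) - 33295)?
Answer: I*√41507 ≈ 203.73*I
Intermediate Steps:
√((11427 - 19639) - 33295) = √(-8212 - 33295) = √(-41507) = I*√41507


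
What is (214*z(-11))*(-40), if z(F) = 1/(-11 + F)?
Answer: 4280/11 ≈ 389.09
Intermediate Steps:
(214*z(-11))*(-40) = (214/(-11 - 11))*(-40) = (214/(-22))*(-40) = (214*(-1/22))*(-40) = -107/11*(-40) = 4280/11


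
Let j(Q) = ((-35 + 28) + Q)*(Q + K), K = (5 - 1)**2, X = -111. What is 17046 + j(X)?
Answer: 28256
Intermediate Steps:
K = 16 (K = 4**2 = 16)
j(Q) = (-7 + Q)*(16 + Q) (j(Q) = ((-35 + 28) + Q)*(Q + 16) = (-7 + Q)*(16 + Q))
17046 + j(X) = 17046 + (-112 + (-111)**2 + 9*(-111)) = 17046 + (-112 + 12321 - 999) = 17046 + 11210 = 28256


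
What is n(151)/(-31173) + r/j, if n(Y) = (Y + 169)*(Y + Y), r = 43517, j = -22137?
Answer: -388430569/76675189 ≈ -5.0659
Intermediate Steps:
n(Y) = 2*Y*(169 + Y) (n(Y) = (169 + Y)*(2*Y) = 2*Y*(169 + Y))
n(151)/(-31173) + r/j = (2*151*(169 + 151))/(-31173) + 43517/(-22137) = (2*151*320)*(-1/31173) + 43517*(-1/22137) = 96640*(-1/31173) - 43517/22137 = -96640/31173 - 43517/22137 = -388430569/76675189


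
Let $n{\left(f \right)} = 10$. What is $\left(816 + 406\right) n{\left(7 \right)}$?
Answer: $12220$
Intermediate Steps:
$\left(816 + 406\right) n{\left(7 \right)} = \left(816 + 406\right) 10 = 1222 \cdot 10 = 12220$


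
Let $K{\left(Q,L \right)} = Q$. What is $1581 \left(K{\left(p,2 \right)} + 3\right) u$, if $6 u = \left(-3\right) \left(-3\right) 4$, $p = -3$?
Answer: $0$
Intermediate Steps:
$u = 6$ ($u = \frac{\left(-3\right) \left(-3\right) 4}{6} = \frac{9 \cdot 4}{6} = \frac{1}{6} \cdot 36 = 6$)
$1581 \left(K{\left(p,2 \right)} + 3\right) u = 1581 \left(-3 + 3\right) 6 = 1581 \cdot 0 \cdot 6 = 1581 \cdot 0 = 0$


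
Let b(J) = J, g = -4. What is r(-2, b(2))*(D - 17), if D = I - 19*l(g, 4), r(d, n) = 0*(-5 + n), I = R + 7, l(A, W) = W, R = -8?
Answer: 0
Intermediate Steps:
I = -1 (I = -8 + 7 = -1)
r(d, n) = 0
D = -77 (D = -1 - 19*4 = -1 - 1*76 = -1 - 76 = -77)
r(-2, b(2))*(D - 17) = 0*(-77 - 17) = 0*(-94) = 0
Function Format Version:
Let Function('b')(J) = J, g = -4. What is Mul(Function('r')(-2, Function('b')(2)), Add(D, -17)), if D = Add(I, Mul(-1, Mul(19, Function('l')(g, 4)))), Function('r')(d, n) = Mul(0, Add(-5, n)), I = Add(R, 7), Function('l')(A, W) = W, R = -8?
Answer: 0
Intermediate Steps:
I = -1 (I = Add(-8, 7) = -1)
Function('r')(d, n) = 0
D = -77 (D = Add(-1, Mul(-1, Mul(19, 4))) = Add(-1, Mul(-1, 76)) = Add(-1, -76) = -77)
Mul(Function('r')(-2, Function('b')(2)), Add(D, -17)) = Mul(0, Add(-77, -17)) = Mul(0, -94) = 0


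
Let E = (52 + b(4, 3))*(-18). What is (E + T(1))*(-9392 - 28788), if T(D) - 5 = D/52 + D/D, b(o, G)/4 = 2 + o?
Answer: 676005535/13 ≈ 5.2000e+7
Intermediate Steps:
b(o, G) = 8 + 4*o (b(o, G) = 4*(2 + o) = 8 + 4*o)
T(D) = 6 + D/52 (T(D) = 5 + (D/52 + D/D) = 5 + (D*(1/52) + 1) = 5 + (D/52 + 1) = 5 + (1 + D/52) = 6 + D/52)
E = -1368 (E = (52 + (8 + 4*4))*(-18) = (52 + (8 + 16))*(-18) = (52 + 24)*(-18) = 76*(-18) = -1368)
(E + T(1))*(-9392 - 28788) = (-1368 + (6 + (1/52)*1))*(-9392 - 28788) = (-1368 + (6 + 1/52))*(-38180) = (-1368 + 313/52)*(-38180) = -70823/52*(-38180) = 676005535/13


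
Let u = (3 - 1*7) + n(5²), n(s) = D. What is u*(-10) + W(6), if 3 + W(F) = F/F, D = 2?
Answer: 18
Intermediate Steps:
n(s) = 2
W(F) = -2 (W(F) = -3 + F/F = -3 + 1 = -2)
u = -2 (u = (3 - 1*7) + 2 = (3 - 7) + 2 = -4 + 2 = -2)
u*(-10) + W(6) = -2*(-10) - 2 = 20 - 2 = 18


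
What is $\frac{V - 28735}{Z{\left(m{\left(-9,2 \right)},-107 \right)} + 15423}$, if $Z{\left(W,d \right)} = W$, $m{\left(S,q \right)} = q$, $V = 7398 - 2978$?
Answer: $- \frac{4863}{3085} \approx -1.5763$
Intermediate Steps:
$V = 4420$ ($V = 7398 - 2978 = 4420$)
$\frac{V - 28735}{Z{\left(m{\left(-9,2 \right)},-107 \right)} + 15423} = \frac{4420 - 28735}{2 + 15423} = - \frac{24315}{15425} = \left(-24315\right) \frac{1}{15425} = - \frac{4863}{3085}$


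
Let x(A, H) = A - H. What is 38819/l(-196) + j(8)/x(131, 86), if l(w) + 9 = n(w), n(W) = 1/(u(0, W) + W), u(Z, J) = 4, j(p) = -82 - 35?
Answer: -37288717/8645 ≈ -4313.3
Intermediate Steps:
j(p) = -117
n(W) = 1/(4 + W)
l(w) = -9 + 1/(4 + w)
38819/l(-196) + j(8)/x(131, 86) = 38819/(((-35 - 9*(-196))/(4 - 196))) - 117/(131 - 1*86) = 38819/(((-35 + 1764)/(-192))) - 117/(131 - 86) = 38819/((-1/192*1729)) - 117/45 = 38819/(-1729/192) - 117*1/45 = 38819*(-192/1729) - 13/5 = -7453248/1729 - 13/5 = -37288717/8645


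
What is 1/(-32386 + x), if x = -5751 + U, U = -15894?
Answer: -1/54031 ≈ -1.8508e-5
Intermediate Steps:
x = -21645 (x = -5751 - 15894 = -21645)
1/(-32386 + x) = 1/(-32386 - 21645) = 1/(-54031) = -1/54031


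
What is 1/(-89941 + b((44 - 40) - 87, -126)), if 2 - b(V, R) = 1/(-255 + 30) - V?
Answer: -225/20254949 ≈ -1.1108e-5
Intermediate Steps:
b(V, R) = 451/225 + V (b(V, R) = 2 - (1/(-255 + 30) - V) = 2 - (1/(-225) - V) = 2 - (-1/225 - V) = 2 + (1/225 + V) = 451/225 + V)
1/(-89941 + b((44 - 40) - 87, -126)) = 1/(-89941 + (451/225 + ((44 - 40) - 87))) = 1/(-89941 + (451/225 + (4 - 87))) = 1/(-89941 + (451/225 - 83)) = 1/(-89941 - 18224/225) = 1/(-20254949/225) = -225/20254949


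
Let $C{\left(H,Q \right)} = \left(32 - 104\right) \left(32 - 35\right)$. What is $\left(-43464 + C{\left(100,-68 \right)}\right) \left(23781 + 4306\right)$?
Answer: $-1214706576$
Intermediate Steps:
$C{\left(H,Q \right)} = 216$ ($C{\left(H,Q \right)} = \left(-72\right) \left(-3\right) = 216$)
$\left(-43464 + C{\left(100,-68 \right)}\right) \left(23781 + 4306\right) = \left(-43464 + 216\right) \left(23781 + 4306\right) = \left(-43248\right) 28087 = -1214706576$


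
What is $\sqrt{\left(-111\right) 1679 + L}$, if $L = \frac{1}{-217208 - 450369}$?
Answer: $\frac{i \sqrt{83057031663254378}}{667577} \approx 431.7 i$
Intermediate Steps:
$L = - \frac{1}{667577}$ ($L = \frac{1}{-667577} = - \frac{1}{667577} \approx -1.498 \cdot 10^{-6}$)
$\sqrt{\left(-111\right) 1679 + L} = \sqrt{\left(-111\right) 1679 - \frac{1}{667577}} = \sqrt{-186369 - \frac{1}{667577}} = \sqrt{- \frac{124415657914}{667577}} = \frac{i \sqrt{83057031663254378}}{667577}$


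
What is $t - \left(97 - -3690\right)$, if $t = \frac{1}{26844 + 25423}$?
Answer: $- \frac{197935128}{52267} \approx -3787.0$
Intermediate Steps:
$t = \frac{1}{52267} \approx 1.9133 \cdot 10^{-5}$
$t - \left(97 - -3690\right) = \frac{1}{52267} - \left(97 - -3690\right) = \frac{1}{52267} - \left(97 + 3690\right) = \frac{1}{52267} - 3787 = - \frac{197935128}{52267}$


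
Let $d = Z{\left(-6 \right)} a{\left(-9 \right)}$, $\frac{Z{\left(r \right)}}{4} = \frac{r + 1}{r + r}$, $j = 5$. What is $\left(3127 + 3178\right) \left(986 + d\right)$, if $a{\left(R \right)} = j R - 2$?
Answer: $\frac{17168515}{3} \approx 5.7228 \cdot 10^{6}$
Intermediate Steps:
$a{\left(R \right)} = -2 + 5 R$ ($a{\left(R \right)} = 5 R - 2 = -2 + 5 R$)
$Z{\left(r \right)} = \frac{2 \left(1 + r\right)}{r}$ ($Z{\left(r \right)} = 4 \frac{r + 1}{r + r} = 4 \frac{1 + r}{2 r} = \frac{2 \left(1 + r\right)}{r}$)
$d = - \frac{235}{3}$ ($d = \left(2 + \frac{2}{-6}\right) \left(-2 + 5 \left(-9\right)\right) = \left(2 + 2 \left(- \frac{1}{6}\right)\right) \left(-2 - 45\right) = \left(2 - \frac{1}{3}\right) \left(-47\right) = \frac{5}{3} \left(-47\right) = - \frac{235}{3} \approx -78.333$)
$\left(3127 + 3178\right) \left(986 + d\right) = \left(3127 + 3178\right) \left(986 - \frac{235}{3}\right) = 6305 \cdot \frac{2723}{3} = \frac{17168515}{3}$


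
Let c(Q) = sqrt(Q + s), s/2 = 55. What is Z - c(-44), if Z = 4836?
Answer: 4836 - sqrt(66) ≈ 4827.9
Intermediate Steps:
s = 110 (s = 2*55 = 110)
c(Q) = sqrt(110 + Q) (c(Q) = sqrt(Q + 110) = sqrt(110 + Q))
Z - c(-44) = 4836 - sqrt(110 - 44) = 4836 - sqrt(66)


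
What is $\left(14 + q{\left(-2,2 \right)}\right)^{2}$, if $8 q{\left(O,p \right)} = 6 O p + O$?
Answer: $\frac{1849}{16} \approx 115.56$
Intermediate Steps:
$q{\left(O,p \right)} = \frac{O}{8} + \frac{3 O p}{4}$ ($q{\left(O,p \right)} = \frac{6 O p + O}{8} = \frac{O + 6 O p}{8} = \frac{O}{8} + \frac{3 O p}{4}$)
$\left(14 + q{\left(-2,2 \right)}\right)^{2} = \left(14 + \frac{1}{8} \left(-2\right) \left(1 + 6 \cdot 2\right)\right)^{2} = \left(14 + \frac{1}{8} \left(-2\right) \left(1 + 12\right)\right)^{2} = \left(14 + \frac{1}{8} \left(-2\right) 13\right)^{2} = \left(14 - \frac{13}{4}\right)^{2} = \left(\frac{43}{4}\right)^{2} = \frac{1849}{16}$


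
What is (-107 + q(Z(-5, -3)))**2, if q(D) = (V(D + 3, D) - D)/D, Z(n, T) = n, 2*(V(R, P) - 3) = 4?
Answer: 11881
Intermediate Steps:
V(R, P) = 5 (V(R, P) = 3 + (1/2)*4 = 3 + 2 = 5)
q(D) = (5 - D)/D
(-107 + q(Z(-5, -3)))**2 = (-107 + (5 - 1*(-5))/(-5))**2 = (-107 - (5 + 5)/5)**2 = (-107 - 1/5*10)**2 = (-107 - 2)**2 = (-109)**2 = 11881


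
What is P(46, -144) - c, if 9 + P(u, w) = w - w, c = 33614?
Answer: -33623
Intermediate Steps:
P(u, w) = -9 (P(u, w) = -9 + (w - w) = -9 + 0 = -9)
P(46, -144) - c = -9 - 1*33614 = -9 - 33614 = -33623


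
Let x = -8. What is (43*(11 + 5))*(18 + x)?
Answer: 6880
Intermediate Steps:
(43*(11 + 5))*(18 + x) = (43*(11 + 5))*(18 - 8) = (43*16)*10 = 688*10 = 6880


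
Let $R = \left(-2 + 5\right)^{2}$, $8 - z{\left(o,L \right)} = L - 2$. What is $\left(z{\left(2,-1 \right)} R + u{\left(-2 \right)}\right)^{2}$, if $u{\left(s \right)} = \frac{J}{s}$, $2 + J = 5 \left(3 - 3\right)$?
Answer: $10000$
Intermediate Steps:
$z{\left(o,L \right)} = 10 - L$ ($z{\left(o,L \right)} = 8 - \left(L - 2\right) = 8 - \left(-2 + L\right) = 10 - L$)
$R = 9$ ($R = 3^{2} = 9$)
$J = -2$ ($J = -2 + 5 \left(3 - 3\right) = -2 + 5 \cdot 0 = -2 + 0 = -2$)
$u{\left(s \right)} = - \frac{2}{s}$
$\left(z{\left(2,-1 \right)} R + u{\left(-2 \right)}\right)^{2} = \left(\left(10 - -1\right) 9 - \frac{2}{-2}\right)^{2} = \left(\left(10 + 1\right) 9 - -1\right)^{2} = \left(11 \cdot 9 + 1\right)^{2} = \left(99 + 1\right)^{2} = 100^{2} = 10000$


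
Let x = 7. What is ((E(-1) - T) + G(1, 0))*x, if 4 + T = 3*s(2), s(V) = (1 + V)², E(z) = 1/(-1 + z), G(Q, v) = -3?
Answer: -371/2 ≈ -185.50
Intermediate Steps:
T = 23 (T = -4 + 3*(1 + 2)² = -4 + 3*3² = -4 + 3*9 = -4 + 27 = 23)
((E(-1) - T) + G(1, 0))*x = ((1/(-1 - 1) - 1*23) - 3)*7 = ((1/(-2) - 23) - 3)*7 = ((-½ - 23) - 3)*7 = (-47/2 - 3)*7 = -53/2*7 = -371/2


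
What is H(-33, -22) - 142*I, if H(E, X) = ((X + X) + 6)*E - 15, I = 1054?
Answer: -148429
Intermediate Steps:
H(E, X) = -15 + E*(6 + 2*X) (H(E, X) = (2*X + 6)*E - 15 = (6 + 2*X)*E - 15 = E*(6 + 2*X) - 15 = -15 + E*(6 + 2*X))
H(-33, -22) - 142*I = (-15 + 6*(-33) + 2*(-33)*(-22)) - 142*1054 = (-15 - 198 + 1452) - 149668 = 1239 - 149668 = -148429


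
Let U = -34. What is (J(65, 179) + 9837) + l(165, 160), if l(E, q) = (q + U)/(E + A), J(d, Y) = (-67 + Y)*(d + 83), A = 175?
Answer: 4490273/170 ≈ 26413.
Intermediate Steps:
J(d, Y) = (-67 + Y)*(83 + d)
l(E, q) = (-34 + q)/(175 + E) (l(E, q) = (q - 34)/(E + 175) = (-34 + q)/(175 + E))
(J(65, 179) + 9837) + l(165, 160) = ((-5561 - 67*65 + 83*179 + 179*65) + 9837) + (-34 + 160)/(175 + 165) = ((-5561 - 4355 + 14857 + 11635) + 9837) + 126/340 = (16576 + 9837) + (1/340)*126 = 26413 + 63/170 = 4490273/170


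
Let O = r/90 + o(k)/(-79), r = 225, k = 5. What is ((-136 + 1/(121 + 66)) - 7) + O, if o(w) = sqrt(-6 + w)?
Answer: -52545/374 - I/79 ≈ -140.49 - 0.012658*I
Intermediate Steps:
O = 5/2 - I/79 (O = 225/90 + sqrt(-6 + 5)/(-79) = 225*(1/90) + sqrt(-1)*(-1/79) = 5/2 + I*(-1/79) = 5/2 - I/79 ≈ 2.5 - 0.012658*I)
((-136 + 1/(121 + 66)) - 7) + O = ((-136 + 1/(121 + 66)) - 7) + (5/2 - I/79) = ((-136 + 1/187) - 7) + (5/2 - I/79) = (-25431/187 - 7) + (5/2 - I/79) = -26740/187 + (5/2 - I/79) = -52545/374 - I/79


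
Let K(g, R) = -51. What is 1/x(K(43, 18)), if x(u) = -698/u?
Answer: 51/698 ≈ 0.073066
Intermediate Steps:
1/x(K(43, 18)) = 1/(-698/(-51)) = 1/(-698*(-1/51)) = 1/(698/51) = 51/698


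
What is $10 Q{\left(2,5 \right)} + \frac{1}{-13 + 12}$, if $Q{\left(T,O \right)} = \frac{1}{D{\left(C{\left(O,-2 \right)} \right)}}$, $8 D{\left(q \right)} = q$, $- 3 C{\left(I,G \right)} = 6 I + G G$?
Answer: $- \frac{137}{17} \approx -8.0588$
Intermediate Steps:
$C{\left(I,G \right)} = - 2 I - \frac{G^{2}}{3}$ ($C{\left(I,G \right)} = - \frac{6 I + G G}{3} = - \frac{6 I + G^{2}}{3} = - \frac{G^{2} + 6 I}{3} = - 2 I - \frac{G^{2}}{3}$)
$D{\left(q \right)} = \frac{q}{8}$
$Q{\left(T,O \right)} = \frac{1}{- \frac{1}{6} - \frac{O}{4}}$ ($Q{\left(T,O \right)} = \frac{1}{\frac{1}{8} \left(- 2 O - \frac{\left(-2\right)^{2}}{3}\right)} = \frac{1}{\frac{1}{8} \left(- 2 O - \frac{4}{3}\right)} = \frac{1}{\frac{1}{8} \left(- \frac{4}{3} - 2 O\right)} = \frac{1}{- \frac{1}{6} - \frac{O}{4}}$)
$10 Q{\left(2,5 \right)} + \frac{1}{-13 + 12} = 10 \left(- \frac{12}{2 + 3 \cdot 5}\right) + \frac{1}{-13 + 12} = 10 \left(- \frac{12}{2 + 15}\right) + \frac{1}{-1} = 10 \left(- \frac{12}{17}\right) - 1 = - \frac{120}{17} - 1 = - \frac{137}{17}$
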